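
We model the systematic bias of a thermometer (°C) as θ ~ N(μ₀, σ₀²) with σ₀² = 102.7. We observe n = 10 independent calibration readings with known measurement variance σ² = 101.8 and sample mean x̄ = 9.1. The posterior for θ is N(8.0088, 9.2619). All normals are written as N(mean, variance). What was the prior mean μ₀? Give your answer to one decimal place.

μ₀ = -3.0

With known observation variance, the Normal–Normal posterior has precision τ_n = τ₀ + n/σ² and mean μ_n = (τ₀μ₀ + (n/σ²)x̄)/τ_n.
Here τ₀ = 1/102.7 = 0.009737 and τ_data = 10/101.8 = 0.098232, so τ_n = 0.107969.
Rearranging for μ₀: μ₀ = (μ_n·τ_n − τ_data·x̄)/τ₀ = (8.0088·0.107969 − 0.098232·9.1) / 0.009737 = -0.029209/0.009737 ≈ -3.0.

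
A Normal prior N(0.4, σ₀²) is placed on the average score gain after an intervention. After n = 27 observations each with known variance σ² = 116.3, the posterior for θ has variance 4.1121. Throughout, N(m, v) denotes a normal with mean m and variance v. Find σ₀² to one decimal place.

For the Normal–Normal model with known σ², precisions add: τ_n = τ₀ + n/σ².
So 1/σ₀² = 1/4.1121 − 27/116.3 = 0.243185 − 0.232158 = 0.011027.
Hence σ₀² = 1/0.011027 ≈ 90.7.

σ₀² = 90.7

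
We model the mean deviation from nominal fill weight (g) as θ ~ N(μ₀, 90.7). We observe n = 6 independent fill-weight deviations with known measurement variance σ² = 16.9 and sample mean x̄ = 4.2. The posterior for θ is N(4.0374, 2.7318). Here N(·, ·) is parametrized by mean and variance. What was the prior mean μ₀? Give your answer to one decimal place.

μ₀ = -1.2

The posterior mean is a precision-weighted average: μ_n = (τ₀μ₀ + τ_data·x̄)/(τ₀+τ_data), with τ₀=1/σ₀² and τ_data=n/σ².
Here τ₀ = 1/90.7 = 0.011025 and τ_data = 6/16.9 = 0.355030, so τ_n = 0.366055.
Rearranging for μ₀: μ₀ = (μ_n·τ_n − τ_data·x̄)/τ₀ = (4.0374·0.366055 − 0.355030·4.2) / 0.011025 = -0.013216/0.011025 ≈ -1.2.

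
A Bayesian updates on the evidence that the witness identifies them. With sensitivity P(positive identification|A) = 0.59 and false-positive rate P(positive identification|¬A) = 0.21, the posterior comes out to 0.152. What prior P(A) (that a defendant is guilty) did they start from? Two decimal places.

P(A) = 0.06

In odds form, posterior odds = prior odds × likelihood ratio, so prior odds = posterior odds ÷ LR.
Posterior odds = 0.152/(1−0.152) = 0.1792. LR = 0.59/0.21 = 2.8095.
Prior odds = 0.1792/2.8095 = 0.0638, so P(A) = 0.0638/(1+0.0638) ≈ 0.06.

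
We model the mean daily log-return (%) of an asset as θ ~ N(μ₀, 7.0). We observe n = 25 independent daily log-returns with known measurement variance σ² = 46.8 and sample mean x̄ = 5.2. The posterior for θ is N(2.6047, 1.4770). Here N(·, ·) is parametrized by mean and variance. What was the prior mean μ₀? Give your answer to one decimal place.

The posterior mean is a precision-weighted average: μ_n = (τ₀μ₀ + τ_data·x̄)/(τ₀+τ_data), with τ₀=1/σ₀² and τ_data=n/σ².
Here τ₀ = 1/7.0 = 0.142857 and τ_data = 25/46.8 = 0.534188, so τ_n = 0.677045.
Rearranging for μ₀: μ₀ = (μ_n·τ_n − τ_data·x̄)/τ₀ = (2.6047·0.677045 − 0.534188·5.2) / 0.142857 = -1.014278/0.142857 ≈ -7.1.

μ₀ = -7.1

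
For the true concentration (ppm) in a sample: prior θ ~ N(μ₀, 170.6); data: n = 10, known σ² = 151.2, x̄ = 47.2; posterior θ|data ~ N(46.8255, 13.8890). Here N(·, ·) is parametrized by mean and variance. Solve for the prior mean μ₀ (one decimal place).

The posterior mean is a precision-weighted average: μ_n = (τ₀μ₀ + τ_data·x̄)/(τ₀+τ_data), with τ₀=1/σ₀² and τ_data=n/σ².
Here τ₀ = 1/170.6 = 0.005862 and τ_data = 10/151.2 = 0.066138, so τ_n = 0.072000.
Rearranging for μ₀: μ₀ = (μ_n·τ_n − τ_data·x̄)/τ₀ = (46.8255·0.072000 − 0.066138·47.2) / 0.005862 = 0.249722/0.005862 ≈ 42.6.

μ₀ = 42.6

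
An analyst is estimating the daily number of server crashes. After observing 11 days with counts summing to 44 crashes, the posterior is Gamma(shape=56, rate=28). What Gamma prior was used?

A Gamma(α, β) prior (rate parametrization) on a Poisson rate with n observations summing to S gives posterior Gamma(α+S, β+n).
So α = 56 − 44 = 12 and β = 28 − 11 = 17.

Gamma(shape=12, rate=17)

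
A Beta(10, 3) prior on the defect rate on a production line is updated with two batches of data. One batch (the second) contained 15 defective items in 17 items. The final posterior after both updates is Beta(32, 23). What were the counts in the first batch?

7 defective items and 18 good items

Sequential conjugate updates are equivalent to a single update on the pooled data, so total successes = posterior α − prior α and total failures = posterior β − prior β.
Total across both batches: 32−10=22 defective items, 23−3=20 good items.
Subtract the second batch: 22−15=7 defective items and 20−2=18 good items.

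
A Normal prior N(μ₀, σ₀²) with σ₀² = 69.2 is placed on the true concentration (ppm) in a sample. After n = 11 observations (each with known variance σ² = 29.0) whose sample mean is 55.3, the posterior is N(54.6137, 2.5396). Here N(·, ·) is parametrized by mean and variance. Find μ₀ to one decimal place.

With known observation variance, the Normal–Normal posterior has precision τ_n = τ₀ + n/σ² and mean μ_n = (τ₀μ₀ + (n/σ²)x̄)/τ_n.
Here τ₀ = 1/69.2 = 0.014451 and τ_data = 11/29.0 = 0.379310, so τ_n = 0.393761.
Rearranging for μ₀: μ₀ = (μ_n·τ_n − τ_data·x̄)/τ₀ = (54.6137·0.393761 − 0.379310·55.3) / 0.014451 = 0.528902/0.014451 ≈ 36.6.

μ₀ = 36.6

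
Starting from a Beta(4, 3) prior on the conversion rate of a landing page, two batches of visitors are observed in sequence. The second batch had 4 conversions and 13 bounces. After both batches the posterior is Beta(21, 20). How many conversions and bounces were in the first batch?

13 conversions and 4 bounces

Sequential conjugate updates are equivalent to a single update on the pooled data, so total successes = posterior α − prior α and total failures = posterior β − prior β.
Total across both batches: 21−4=17 conversions, 20−3=17 bounces.
Subtract the second batch: 17−4=13 conversions and 17−13=4 bounces.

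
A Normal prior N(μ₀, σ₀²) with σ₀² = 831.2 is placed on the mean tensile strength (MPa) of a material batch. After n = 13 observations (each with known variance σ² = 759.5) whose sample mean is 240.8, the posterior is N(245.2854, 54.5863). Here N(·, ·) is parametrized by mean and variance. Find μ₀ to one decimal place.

With known observation variance, the Normal–Normal posterior has precision τ_n = τ₀ + n/σ² and mean μ_n = (τ₀μ₀ + (n/σ²)x̄)/τ_n.
Here τ₀ = 1/831.2 = 0.001203 and τ_data = 13/759.5 = 0.017117, so τ_n = 0.018320.
Rearranging for μ₀: μ₀ = (μ_n·τ_n − τ_data·x̄)/τ₀ = (245.2854·0.018320 − 0.017117·240.8) / 0.001203 = 0.371855/0.001203 ≈ 309.1.

μ₀ = 309.1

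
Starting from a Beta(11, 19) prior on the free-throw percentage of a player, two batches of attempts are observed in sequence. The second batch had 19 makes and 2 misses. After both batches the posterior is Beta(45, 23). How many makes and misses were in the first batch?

15 makes and 2 misses

Sequential conjugate updates are equivalent to a single update on the pooled data, so total successes = posterior α − prior α and total failures = posterior β − prior β.
Total across both batches: 45−11=34 makes, 23−19=4 misses.
Subtract the second batch: 34−19=15 makes and 4−2=2 misses.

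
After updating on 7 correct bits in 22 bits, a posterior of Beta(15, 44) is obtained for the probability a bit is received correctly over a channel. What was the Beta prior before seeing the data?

Beta is conjugate to the binomial likelihood: posterior = Beta(α+s, β+f).
So α = 15 − 7 = 8 and β = 44 − 15 = 29.

Beta(8, 29)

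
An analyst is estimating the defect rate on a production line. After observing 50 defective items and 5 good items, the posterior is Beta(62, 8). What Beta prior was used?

A Beta(α, β) prior with s successes and f failures in binomial data gives a Beta(α+s, β+f) posterior.
So α = 62 − 50 = 12 and β = 8 − 5 = 3.

Beta(12, 3)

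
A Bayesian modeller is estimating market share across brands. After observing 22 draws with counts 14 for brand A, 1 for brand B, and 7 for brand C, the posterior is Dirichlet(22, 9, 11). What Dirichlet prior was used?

For a Dirichlet(α) prior with multinomial counts c, the posterior is Dirichlet(α + c) componentwise.
Subtract each count from the matching posterior parameter: 22−14=8, 9−1=8, 11−7=4.

Dirichlet(8, 8, 4)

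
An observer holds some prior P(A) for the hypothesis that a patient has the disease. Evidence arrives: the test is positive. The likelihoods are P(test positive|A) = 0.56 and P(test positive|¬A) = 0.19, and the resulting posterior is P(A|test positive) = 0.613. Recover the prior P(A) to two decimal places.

Bayes' rule in odds form gives O(A|E) = O(A)·[P(E|A)/P(E|¬A)], hence O(A) = O(A|E)/LR.
Posterior odds = 0.613/(1−0.613) = 1.5840. LR = 0.56/0.19 = 2.9474.
Prior odds = 1.5840/2.9474 = 0.5374, so P(A) = 0.5374/(1+0.5374) ≈ 0.35.

P(A) = 0.35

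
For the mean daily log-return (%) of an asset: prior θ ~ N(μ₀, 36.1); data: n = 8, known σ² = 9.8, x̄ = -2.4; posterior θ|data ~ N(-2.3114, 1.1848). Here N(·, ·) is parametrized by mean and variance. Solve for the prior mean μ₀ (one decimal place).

The posterior mean is a precision-weighted average: μ_n = (τ₀μ₀ + τ_data·x̄)/(τ₀+τ_data), with τ₀=1/σ₀² and τ_data=n/σ².
Here τ₀ = 1/36.1 = 0.027701 and τ_data = 8/9.8 = 0.816327, so τ_n = 0.844028.
Rearranging for μ₀: μ₀ = (μ_n·τ_n − τ_data·x̄)/τ₀ = (-2.3114·0.844028 − 0.816327·-2.4) / 0.027701 = 0.008298/0.027701 ≈ 0.3.

μ₀ = 0.3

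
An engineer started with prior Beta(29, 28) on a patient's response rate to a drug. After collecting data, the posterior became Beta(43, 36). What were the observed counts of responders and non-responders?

14 responders and 8 non-responders

Under Beta–binomial conjugacy the posterior parameters are (α+s, β+f).
Match parameters: s=43−29=14, f=36−28=8.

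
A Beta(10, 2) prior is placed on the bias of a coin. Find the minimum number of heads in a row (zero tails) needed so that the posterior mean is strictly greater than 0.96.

After k heads and 0 tails the posterior is Beta(10+k, 2), with mean (10+k)/(10+2+k).
Set (10+k)/(12+k) > 0.96 and solve: k > (0.96·12 − 10)/(1 − 0.96) = 38.000.
The smallest integer exceeding 38.000 is 39.

k = 39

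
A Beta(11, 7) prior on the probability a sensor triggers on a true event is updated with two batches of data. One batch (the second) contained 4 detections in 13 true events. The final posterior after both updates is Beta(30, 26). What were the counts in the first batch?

Because Beta–binomial updating is additive in the counts, the combined data contributed (α_post−α_prior, β_post−β_prior) successes and failures.
Total across both batches: 30−11=19 detections, 26−7=19 misses.
Subtract the second batch: 19−4=15 detections and 19−9=10 misses.

15 detections and 10 misses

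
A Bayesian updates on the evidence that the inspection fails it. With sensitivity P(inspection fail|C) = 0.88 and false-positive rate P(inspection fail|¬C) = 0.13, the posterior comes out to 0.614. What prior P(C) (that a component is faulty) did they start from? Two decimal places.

Bayes' rule in odds form gives O(C|E) = O(C)·[P(E|C)/P(E|¬C)], hence O(C) = O(C|E)/LR.
Posterior odds = 0.614/(1−0.614) = 1.5907. LR = 0.88/0.13 = 6.7692.
Prior odds = 1.5907/6.7692 = 0.2350, so P(C) = 0.2350/(1+0.2350) ≈ 0.19.

P(C) = 0.19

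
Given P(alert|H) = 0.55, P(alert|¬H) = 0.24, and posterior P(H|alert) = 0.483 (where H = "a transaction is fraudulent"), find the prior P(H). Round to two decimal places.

In odds form, posterior odds = prior odds × likelihood ratio, so prior odds = posterior odds ÷ LR.
Posterior odds = 0.483/(1−0.483) = 0.9342. LR = 0.55/0.24 = 2.2917.
Prior odds = 0.9342/2.2917 = 0.4076, so P(H) = 0.4076/(1+0.4076) ≈ 0.29.

P(H) = 0.29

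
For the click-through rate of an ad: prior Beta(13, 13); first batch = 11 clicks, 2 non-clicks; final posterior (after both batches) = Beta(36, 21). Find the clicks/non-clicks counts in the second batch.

12 clicks and 6 non-clicks

Sequential conjugate updates are equivalent to a single update on the pooled data, so total successes = posterior α − prior α and total failures = posterior β − prior β.
Total across both batches: 36−13=23 clicks, 21−13=8 non-clicks.
Subtract the first batch: 23−11=12 clicks and 8−2=6 non-clicks.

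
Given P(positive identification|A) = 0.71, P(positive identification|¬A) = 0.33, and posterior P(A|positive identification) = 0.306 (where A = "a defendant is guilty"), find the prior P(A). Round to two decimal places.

P(A) = 0.17

Bayes' rule in odds form gives O(A|E) = O(A)·[P(E|A)/P(E|¬A)], hence O(A) = O(A|E)/LR.
Posterior odds = 0.306/(1−0.306) = 0.4409. LR = 0.71/0.33 = 2.1515.
Prior odds = 0.4409/2.1515 = 0.2049, so P(A) = 0.2049/(1+0.2049) ≈ 0.17.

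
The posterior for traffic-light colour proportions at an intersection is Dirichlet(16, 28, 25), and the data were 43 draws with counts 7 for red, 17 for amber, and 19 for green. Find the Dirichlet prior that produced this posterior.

Dirichlet(9, 11, 6)

For a Dirichlet(α) prior with multinomial counts c, the posterior is Dirichlet(α + c) componentwise.
Subtract each count from the matching posterior parameter: 16−7=9, 28−17=11, 25−19=6.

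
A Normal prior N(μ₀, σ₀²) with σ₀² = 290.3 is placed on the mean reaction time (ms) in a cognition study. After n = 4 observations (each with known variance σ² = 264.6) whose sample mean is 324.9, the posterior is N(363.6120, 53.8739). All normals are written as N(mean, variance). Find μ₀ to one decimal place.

μ₀ = 533.5

With known observation variance, the Normal–Normal posterior has precision τ_n = τ₀ + n/σ² and mean μ_n = (τ₀μ₀ + (n/σ²)x̄)/τ_n.
Here τ₀ = 1/290.3 = 0.003445 and τ_data = 4/264.6 = 0.015117, so τ_n = 0.018562.
Rearranging for μ₀: μ₀ = (μ_n·τ_n − τ_data·x̄)/τ₀ = (363.6120·0.018562 − 0.015117·324.9) / 0.003445 = 1.837853/0.003445 ≈ 533.5.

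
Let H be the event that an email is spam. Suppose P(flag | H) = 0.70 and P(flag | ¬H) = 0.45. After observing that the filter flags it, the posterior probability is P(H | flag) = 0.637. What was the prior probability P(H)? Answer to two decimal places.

P(H) = 0.53

Bayes' rule in odds form gives O(H|E) = O(H)·[P(E|H)/P(E|¬H)], hence O(H) = O(H|E)/LR.
Posterior odds = 0.637/(1−0.637) = 1.7548. LR = 0.70/0.45 = 1.5556.
Prior odds = 1.7548/1.5556 = 1.1281, so P(H) = 1.1281/(1+1.1281) ≈ 0.53.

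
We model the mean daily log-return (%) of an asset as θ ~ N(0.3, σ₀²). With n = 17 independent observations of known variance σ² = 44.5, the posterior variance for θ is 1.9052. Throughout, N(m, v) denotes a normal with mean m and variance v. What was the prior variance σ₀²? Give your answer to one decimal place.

For the Normal–Normal model with known σ², precisions add: τ_n = τ₀ + n/σ².
So 1/σ₀² = 1/1.9052 − 17/44.5 = 0.524879 − 0.382022 = 0.142857.
Hence σ₀² = 1/0.142857 ≈ 7.0.

σ₀² = 7.0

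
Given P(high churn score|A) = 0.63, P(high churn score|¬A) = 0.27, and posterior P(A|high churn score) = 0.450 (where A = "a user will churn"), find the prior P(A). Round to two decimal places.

P(A) = 0.26

In odds form, posterior odds = prior odds × likelihood ratio, so prior odds = posterior odds ÷ LR.
Posterior odds = 0.450/(1−0.450) = 0.8182. LR = 0.63/0.27 = 2.3333.
Prior odds = 0.8182/2.3333 = 0.3507, so P(A) = 0.3507/(1+0.3507) ≈ 0.26.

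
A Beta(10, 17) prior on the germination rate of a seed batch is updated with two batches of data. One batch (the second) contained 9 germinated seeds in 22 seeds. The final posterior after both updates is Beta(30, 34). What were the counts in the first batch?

11 germinated seeds and 4 non-germinating seeds

Sequential conjugate updates are equivalent to a single update on the pooled data, so total successes = posterior α − prior α and total failures = posterior β − prior β.
Total across both batches: 30−10=20 germinated seeds, 34−17=17 non-germinating seeds.
Subtract the second batch: 20−9=11 germinated seeds and 17−13=4 non-germinating seeds.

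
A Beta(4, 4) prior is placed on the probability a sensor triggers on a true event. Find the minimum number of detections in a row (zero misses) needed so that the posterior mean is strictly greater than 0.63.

After k detections and 0 misses the posterior is Beta(4+k, 4), with mean (4+k)/(4+4+k).
Set (4+k)/(8+k) > 0.63 and solve: k > (0.63·8 − 4)/(1 − 0.63) = 2.811.
The smallest integer exceeding 2.811 is 3.

k = 3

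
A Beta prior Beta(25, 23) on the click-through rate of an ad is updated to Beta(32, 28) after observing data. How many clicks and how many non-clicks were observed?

A Beta(α, β) prior with s successes and f failures in binomial data gives a Beta(α+s, β+f) posterior.
Match parameters: s=32−25=7, f=28−23=5.

7 clicks and 5 non-clicks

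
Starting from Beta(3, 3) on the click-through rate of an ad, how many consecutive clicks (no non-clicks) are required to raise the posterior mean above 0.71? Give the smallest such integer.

After k clicks and 0 non-clicks the posterior is Beta(3+k, 3), with mean (3+k)/(3+3+k).
Set (3+k)/(6+k) > 0.71 and solve: k > (0.71·6 − 3)/(1 − 0.71) = 4.345.
The smallest integer exceeding 4.345 is 5.

k = 5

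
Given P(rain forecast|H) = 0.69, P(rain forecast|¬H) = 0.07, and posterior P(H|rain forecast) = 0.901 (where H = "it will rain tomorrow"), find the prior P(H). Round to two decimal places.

P(H) = 0.48

In odds form, posterior odds = prior odds × likelihood ratio, so prior odds = posterior odds ÷ LR.
Posterior odds = 0.901/(1−0.901) = 9.1010. LR = 0.69/0.07 = 9.8571.
Prior odds = 9.1010/9.8571 = 0.9233, so P(H) = 0.9233/(1+0.9233) ≈ 0.48.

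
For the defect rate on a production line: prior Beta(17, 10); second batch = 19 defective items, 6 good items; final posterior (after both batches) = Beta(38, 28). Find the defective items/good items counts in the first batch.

Because Beta–binomial updating is additive in the counts, the combined data contributed (α_post−α_prior, β_post−β_prior) successes and failures.
Total across both batches: 38−17=21 defective items, 28−10=18 good items.
Subtract the second batch: 21−19=2 defective items and 18−6=12 good items.

2 defective items and 12 good items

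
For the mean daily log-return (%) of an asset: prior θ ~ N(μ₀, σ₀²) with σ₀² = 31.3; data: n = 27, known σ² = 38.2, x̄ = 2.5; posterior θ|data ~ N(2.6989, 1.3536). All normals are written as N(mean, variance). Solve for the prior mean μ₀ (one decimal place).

μ₀ = 7.1

With known observation variance, the Normal–Normal posterior has precision τ_n = τ₀ + n/σ² and mean μ_n = (τ₀μ₀ + (n/σ²)x̄)/τ_n.
Here τ₀ = 1/31.3 = 0.031949 and τ_data = 27/38.2 = 0.706806, so τ_n = 0.738755.
Rearranging for μ₀: μ₀ = (μ_n·τ_n − τ_data·x̄)/τ₀ = (2.6989·0.738755 − 0.706806·2.5) / 0.031949 = 0.226811/0.031949 ≈ 7.1.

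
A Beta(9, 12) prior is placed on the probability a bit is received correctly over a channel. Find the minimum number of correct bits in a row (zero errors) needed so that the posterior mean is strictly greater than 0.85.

After k correct bits and 0 errors the posterior is Beta(9+k, 12), with mean (9+k)/(9+12+k).
Set (9+k)/(21+k) > 0.85 and solve: k > (0.85·21 − 9)/(1 − 0.85) = 59.000.
The smallest integer exceeding 59.000 is 60, and checking k=60: (69)/(81) = 0.8519 > 0.85.

k = 60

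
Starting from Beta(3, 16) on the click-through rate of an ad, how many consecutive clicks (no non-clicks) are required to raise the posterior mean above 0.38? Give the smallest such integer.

k = 7

After k clicks and 0 non-clicks the posterior is Beta(3+k, 16), with mean (3+k)/(3+16+k).
Set (3+k)/(19+k) > 0.38 and solve: k > (0.38·19 − 3)/(1 − 0.38) = 6.806.
The smallest integer exceeding 6.806 is 7, and checking k=7: (10)/(26) = 0.3846 > 0.38.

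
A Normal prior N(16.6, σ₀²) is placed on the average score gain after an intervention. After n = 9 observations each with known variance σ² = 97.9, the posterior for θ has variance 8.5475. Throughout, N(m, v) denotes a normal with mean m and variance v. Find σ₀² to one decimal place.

For the Normal–Normal model with known σ², precisions add: τ_n = τ₀ + n/σ².
So 1/σ₀² = 1/8.5475 − 9/97.9 = 0.116993 − 0.091931 = 0.025062.
Hence σ₀² = 1/0.025062 ≈ 39.9.

σ₀² = 39.9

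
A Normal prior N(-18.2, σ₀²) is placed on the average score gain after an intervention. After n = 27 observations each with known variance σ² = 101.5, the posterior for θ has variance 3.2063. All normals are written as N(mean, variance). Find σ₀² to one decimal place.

σ₀² = 21.8

Posterior precision equals prior precision plus data precision: 1/σ_n² = 1/σ₀² + n/σ².
So 1/σ₀² = 1/3.2063 − 27/101.5 = 0.311886 − 0.266010 = 0.045876.
Hence σ₀² = 1/0.045876 ≈ 21.8.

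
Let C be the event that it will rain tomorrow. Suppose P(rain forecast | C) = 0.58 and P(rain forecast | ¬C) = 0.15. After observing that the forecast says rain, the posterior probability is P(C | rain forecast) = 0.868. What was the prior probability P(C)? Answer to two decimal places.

In odds form, posterior odds = prior odds × likelihood ratio, so prior odds = posterior odds ÷ LR.
Posterior odds = 0.868/(1−0.868) = 6.5758. LR = 0.58/0.15 = 3.8667.
Prior odds = 6.5758/3.8667 = 1.7006, so P(C) = 1.7006/(1+1.7006) ≈ 0.63.

P(C) = 0.63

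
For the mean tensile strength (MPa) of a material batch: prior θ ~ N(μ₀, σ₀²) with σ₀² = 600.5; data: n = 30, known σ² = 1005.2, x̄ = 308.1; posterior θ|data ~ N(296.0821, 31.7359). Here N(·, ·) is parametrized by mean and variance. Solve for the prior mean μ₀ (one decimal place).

With known observation variance, the Normal–Normal posterior has precision τ_n = τ₀ + n/σ² and mean μ_n = (τ₀μ₀ + (n/σ²)x̄)/τ_n.
Here τ₀ = 1/600.5 = 0.001665 and τ_data = 30/1005.2 = 0.029845, so τ_n = 0.031510.
Rearranging for μ₀: μ₀ = (μ_n·τ_n − τ_data·x̄)/τ₀ = (296.0821·0.031510 − 0.029845·308.1) / 0.001665 = 0.134302/0.001665 ≈ 80.7.

μ₀ = 80.7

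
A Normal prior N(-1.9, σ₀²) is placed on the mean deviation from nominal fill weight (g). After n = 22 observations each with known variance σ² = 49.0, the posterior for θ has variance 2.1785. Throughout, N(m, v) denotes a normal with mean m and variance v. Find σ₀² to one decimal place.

σ₀² = 99.5

Posterior precision equals prior precision plus data precision: 1/σ_n² = 1/σ₀² + n/σ².
So 1/σ₀² = 1/2.1785 − 22/49.0 = 0.459031 − 0.448980 = 0.010051.
Hence σ₀² = 1/0.010051 ≈ 99.5.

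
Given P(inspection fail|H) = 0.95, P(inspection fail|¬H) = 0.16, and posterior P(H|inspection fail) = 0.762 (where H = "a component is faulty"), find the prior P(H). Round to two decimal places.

P(H) = 0.35

In odds form, posterior odds = prior odds × likelihood ratio, so prior odds = posterior odds ÷ LR.
Posterior odds = 0.762/(1−0.762) = 3.2017. LR = 0.95/0.16 = 5.9375.
Prior odds = 3.2017/5.9375 = 0.5392, so P(H) = 0.5392/(1+0.5392) ≈ 0.35.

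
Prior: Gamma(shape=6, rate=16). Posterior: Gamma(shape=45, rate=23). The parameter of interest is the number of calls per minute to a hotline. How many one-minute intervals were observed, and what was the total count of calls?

Gamma–Poisson conjugacy: posterior shape = α + Σxᵢ, posterior rate = β + n.
Matching: Σxᵢ = 45 − 6 = 39 and n = 23 − 16 = 7.

n = 7 one-minute intervals with total 39 calls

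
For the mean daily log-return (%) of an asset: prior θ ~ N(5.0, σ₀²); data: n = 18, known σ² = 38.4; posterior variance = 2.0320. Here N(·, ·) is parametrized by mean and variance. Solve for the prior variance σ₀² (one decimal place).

σ₀² = 42.8

For the Normal–Normal model with known σ², precisions add: τ_n = τ₀ + n/σ².
So 1/σ₀² = 1/2.0320 − 18/38.4 = 0.492126 − 0.468750 = 0.023376.
Hence σ₀² = 1/0.023376 ≈ 42.8.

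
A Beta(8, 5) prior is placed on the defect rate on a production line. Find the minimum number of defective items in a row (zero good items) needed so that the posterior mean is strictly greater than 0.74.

After k defective items and 0 good items the posterior is Beta(8+k, 5), with mean (8+k)/(8+5+k).
Set (8+k)/(13+k) > 0.74 and solve: k > (0.74·13 − 8)/(1 − 0.74) = 6.231.
The smallest integer exceeding 6.231 is 7, and checking k=7: (15)/(20) = 0.7500 > 0.74.

k = 7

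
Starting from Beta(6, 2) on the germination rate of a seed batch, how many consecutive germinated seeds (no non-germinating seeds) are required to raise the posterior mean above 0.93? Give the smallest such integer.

After k germinated seeds and 0 non-germinating seeds the posterior is Beta(6+k, 2), with mean (6+k)/(6+2+k).
Set (6+k)/(8+k) > 0.93 and solve: k > (0.93·8 − 6)/(1 − 0.93) = 20.571.
The smallest integer exceeding 20.571 is 21.

k = 21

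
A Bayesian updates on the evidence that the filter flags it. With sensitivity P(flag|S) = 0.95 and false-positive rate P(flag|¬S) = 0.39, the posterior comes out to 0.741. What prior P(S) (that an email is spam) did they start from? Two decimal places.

P(S) = 0.54

Bayes' rule in odds form gives O(S|E) = O(S)·[P(E|S)/P(E|¬S)], hence O(S) = O(S|E)/LR.
Posterior odds = 0.741/(1−0.741) = 2.8610. LR = 0.95/0.39 = 2.4359.
Prior odds = 2.8610/2.4359 = 1.1745, so P(S) = 1.1745/(1+1.1745) ≈ 0.54.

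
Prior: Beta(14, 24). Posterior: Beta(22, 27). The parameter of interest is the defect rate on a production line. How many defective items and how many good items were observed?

8 defective items and 3 good items

Under Beta–binomial conjugacy the posterior parameters are (a+s, b+f).
Match parameters: s=22−14=8, f=27−24=3.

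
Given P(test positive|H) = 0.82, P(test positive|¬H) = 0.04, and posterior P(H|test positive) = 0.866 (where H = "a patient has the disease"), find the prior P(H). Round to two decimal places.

In odds form, posterior odds = prior odds × likelihood ratio, so prior odds = posterior odds ÷ LR.
Posterior odds = 0.866/(1−0.866) = 6.4627. LR = 0.82/0.04 = 20.5000.
Prior odds = 6.4627/20.5000 = 0.3153, so P(H) = 0.3153/(1+0.3153) ≈ 0.24.

P(H) = 0.24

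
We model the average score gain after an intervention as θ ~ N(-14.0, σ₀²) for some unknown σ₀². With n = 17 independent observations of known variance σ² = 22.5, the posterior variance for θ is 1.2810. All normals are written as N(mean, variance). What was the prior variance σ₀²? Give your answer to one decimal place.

For the Normal–Normal model with known σ², precisions add: τ_n = τ₀ + n/σ².
So 1/σ₀² = 1/1.2810 − 17/22.5 = 0.780640 − 0.755556 = 0.025084.
Hence σ₀² = 1/0.025084 ≈ 39.9.

σ₀² = 39.9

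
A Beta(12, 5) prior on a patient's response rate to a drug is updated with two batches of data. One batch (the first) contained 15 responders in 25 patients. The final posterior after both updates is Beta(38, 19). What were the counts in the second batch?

Because Beta–binomial updating is additive in the counts, the combined data contributed (α_post−α_prior, β_post−β_prior) successes and failures.
Total across both batches: 38−12=26 responders, 19−5=14 non-responders.
Subtract the first batch: 26−15=11 responders and 14−10=4 non-responders.

11 responders and 4 non-responders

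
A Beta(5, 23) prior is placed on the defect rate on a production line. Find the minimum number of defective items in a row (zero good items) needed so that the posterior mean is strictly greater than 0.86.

After k defective items and 0 good items the posterior is Beta(5+k, 23), with mean (5+k)/(5+23+k).
Set (5+k)/(28+k) > 0.86 and solve: k > (0.86·28 − 5)/(1 − 0.86) = 136.286.
The smallest integer exceeding 136.286 is 137, and checking k=137: (142)/(165) = 0.8606 > 0.86.

k = 137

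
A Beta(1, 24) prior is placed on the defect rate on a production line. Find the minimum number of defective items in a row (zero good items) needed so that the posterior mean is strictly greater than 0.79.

After k defective items and 0 good items the posterior is Beta(1+k, 24), with mean (1+k)/(1+24+k).
Set (1+k)/(25+k) > 0.79 and solve: k > (0.79·25 − 1)/(1 − 0.79) = 89.286.
The smallest integer exceeding 89.286 is 90.

k = 90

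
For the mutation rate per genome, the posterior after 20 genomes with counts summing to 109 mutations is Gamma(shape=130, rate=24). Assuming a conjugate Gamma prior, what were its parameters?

Gamma(shape=21, rate=4)

Gamma–Poisson conjugacy: posterior shape = α + Σxᵢ, posterior rate = β + n.
So α = 130 − 109 = 21 and β = 24 − 20 = 4.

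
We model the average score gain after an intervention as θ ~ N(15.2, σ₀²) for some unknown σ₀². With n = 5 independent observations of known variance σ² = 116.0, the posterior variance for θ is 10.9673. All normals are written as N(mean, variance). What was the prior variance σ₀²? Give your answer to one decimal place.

Posterior precision equals prior precision plus data precision: 1/σ_n² = 1/σ₀² + n/σ².
So 1/σ₀² = 1/10.9673 − 5/116.0 = 0.091180 − 0.043103 = 0.048077.
Hence σ₀² = 1/0.048077 ≈ 20.8.

σ₀² = 20.8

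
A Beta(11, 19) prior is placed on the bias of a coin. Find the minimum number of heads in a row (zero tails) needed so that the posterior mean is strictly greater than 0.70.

After k heads and 0 tails the posterior is Beta(11+k, 19), with mean (11+k)/(11+19+k).
Set (11+k)/(30+k) > 0.70 and solve: k > (0.70·30 − 11)/(1 − 0.70) = 33.333.
The smallest integer exceeding 33.333 is 34, and checking k=34: (45)/(64) = 0.7031 > 0.70.

k = 34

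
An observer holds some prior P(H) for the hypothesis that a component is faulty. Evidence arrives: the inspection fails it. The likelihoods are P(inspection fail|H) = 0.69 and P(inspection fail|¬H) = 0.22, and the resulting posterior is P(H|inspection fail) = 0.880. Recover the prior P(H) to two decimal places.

Bayes' rule in odds form gives O(H|E) = O(H)·[P(E|H)/P(E|¬H)], hence O(H) = O(H|E)/LR.
Posterior odds = 0.880/(1−0.880) = 7.3333. LR = 0.69/0.22 = 3.1364.
Prior odds = 7.3333/3.1364 = 2.3381, so P(H) = 2.3381/(1+2.3381) ≈ 0.70.

P(H) = 0.70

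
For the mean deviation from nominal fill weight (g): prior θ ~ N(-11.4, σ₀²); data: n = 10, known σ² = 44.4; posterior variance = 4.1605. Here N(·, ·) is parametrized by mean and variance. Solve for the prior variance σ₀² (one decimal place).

σ₀² = 66.1

Posterior precision equals prior precision plus data precision: 1/σ_n² = 1/σ₀² + n/σ².
So 1/σ₀² = 1/4.1605 − 10/44.4 = 0.240356 − 0.225225 = 0.015131.
Hence σ₀² = 1/0.015131 ≈ 66.1.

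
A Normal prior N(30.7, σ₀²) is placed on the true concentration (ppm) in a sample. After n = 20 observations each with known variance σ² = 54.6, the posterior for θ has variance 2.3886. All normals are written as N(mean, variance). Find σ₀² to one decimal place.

σ₀² = 19.1

Posterior precision equals prior precision plus data precision: 1/σ_n² = 1/σ₀² + n/σ².
So 1/σ₀² = 1/2.3886 − 20/54.6 = 0.418655 − 0.366300 = 0.052355.
Hence σ₀² = 1/0.052355 ≈ 19.1.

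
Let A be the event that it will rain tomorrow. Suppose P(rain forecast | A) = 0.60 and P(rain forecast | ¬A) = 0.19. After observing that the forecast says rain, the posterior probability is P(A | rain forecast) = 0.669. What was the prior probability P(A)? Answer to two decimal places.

P(A) = 0.39

Bayes' rule in odds form gives O(A|E) = O(A)·[P(E|A)/P(E|¬A)], hence O(A) = O(A|E)/LR.
Posterior odds = 0.669/(1−0.669) = 2.0211. LR = 0.60/0.19 = 3.1579.
Prior odds = 2.0211/3.1579 = 0.6400, so P(A) = 0.6400/(1+0.6400) ≈ 0.39.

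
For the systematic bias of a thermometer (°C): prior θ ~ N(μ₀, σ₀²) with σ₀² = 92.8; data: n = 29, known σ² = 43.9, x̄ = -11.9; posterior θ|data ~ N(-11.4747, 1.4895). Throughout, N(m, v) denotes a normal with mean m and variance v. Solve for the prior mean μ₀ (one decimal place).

μ₀ = 14.6

With known observation variance, the Normal–Normal posterior has precision τ_n = τ₀ + n/σ² and mean μ_n = (τ₀μ₀ + (n/σ²)x̄)/τ_n.
Here τ₀ = 1/92.8 = 0.010776 and τ_data = 29/43.9 = 0.660592, so τ_n = 0.671368.
Rearranging for μ₀: μ₀ = (μ_n·τ_n − τ_data·x̄)/τ₀ = (-11.4747·0.671368 − 0.660592·-11.9) / 0.010776 = 0.157298/0.010776 ≈ 14.6.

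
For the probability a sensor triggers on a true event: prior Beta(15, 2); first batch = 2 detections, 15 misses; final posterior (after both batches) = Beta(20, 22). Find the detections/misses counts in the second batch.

Because Beta–binomial updating is additive in the counts, the combined data contributed (α_post−α_prior, β_post−β_prior) successes and failures.
Total across both batches: 20−15=5 detections, 22−2=20 misses.
Subtract the first batch: 5−2=3 detections and 20−15=5 misses.

3 detections and 5 misses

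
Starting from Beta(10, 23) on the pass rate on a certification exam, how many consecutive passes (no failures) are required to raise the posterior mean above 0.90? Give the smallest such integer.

After k passes and 0 failures the posterior is Beta(10+k, 23), with mean (10+k)/(10+23+k).
Set (10+k)/(33+k) > 0.90 and solve: k > (0.90·33 − 10)/(1 − 0.90) = 197.000.
The smallest integer exceeding 197.000 is 198.

k = 198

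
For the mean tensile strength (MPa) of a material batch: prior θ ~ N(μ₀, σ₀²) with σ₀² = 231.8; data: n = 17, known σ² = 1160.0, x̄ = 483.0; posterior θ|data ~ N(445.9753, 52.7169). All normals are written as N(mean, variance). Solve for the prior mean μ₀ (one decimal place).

μ₀ = 320.2

The posterior mean is a precision-weighted average: μ_n = (τ₀μ₀ + τ_data·x̄)/(τ₀+τ_data), with τ₀=1/σ₀² and τ_data=n/σ².
Here τ₀ = 1/231.8 = 0.004314 and τ_data = 17/1160.0 = 0.014655, so τ_n = 0.018969.
Rearranging for μ₀: μ₀ = (μ_n·τ_n − τ_data·x̄)/τ₀ = (445.9753·0.018969 − 0.014655·483.0) / 0.004314 = 1.381340/0.004314 ≈ 320.2.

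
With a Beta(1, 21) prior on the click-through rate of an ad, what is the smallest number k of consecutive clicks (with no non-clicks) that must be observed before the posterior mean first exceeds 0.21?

After k clicks and 0 non-clicks the posterior is Beta(1+k, 21), with mean (1+k)/(1+21+k).
Set (1+k)/(22+k) > 0.21 and solve: k > (0.21·22 − 1)/(1 − 0.21) = 4.582.
The smallest integer exceeding 4.582 is 5.

k = 5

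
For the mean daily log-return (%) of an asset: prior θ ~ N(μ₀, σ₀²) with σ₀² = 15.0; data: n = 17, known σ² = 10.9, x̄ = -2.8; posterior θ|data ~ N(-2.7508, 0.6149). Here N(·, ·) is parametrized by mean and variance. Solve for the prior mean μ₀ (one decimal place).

μ₀ = -1.6

The posterior mean is a precision-weighted average: μ_n = (τ₀μ₀ + τ_data·x̄)/(τ₀+τ_data), with τ₀=1/σ₀² and τ_data=n/σ².
Here τ₀ = 1/15.0 = 0.066667 and τ_data = 17/10.9 = 1.559633, so τ_n = 1.626300.
Rearranging for μ₀: μ₀ = (μ_n·τ_n − τ_data·x̄)/τ₀ = (-2.7508·1.626300 − 1.559633·-2.8) / 0.066667 = -0.106654/0.066667 ≈ -1.6.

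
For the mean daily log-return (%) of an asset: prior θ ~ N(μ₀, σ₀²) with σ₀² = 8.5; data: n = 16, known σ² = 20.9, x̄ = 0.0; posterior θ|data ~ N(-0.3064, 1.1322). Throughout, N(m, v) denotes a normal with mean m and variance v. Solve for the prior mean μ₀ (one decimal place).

With known observation variance, the Normal–Normal posterior has precision τ_n = τ₀ + n/σ² and mean μ_n = (τ₀μ₀ + (n/σ²)x̄)/τ_n.
Here τ₀ = 1/8.5 = 0.117647 and τ_data = 16/20.9 = 0.765550, so τ_n = 0.883197.
Rearranging for μ₀: μ₀ = (μ_n·τ_n − τ_data·x̄)/τ₀ = (-0.3064·0.883197 − 0.765550·0.0) / 0.117647 = -0.270612/0.117647 ≈ -2.3.

μ₀ = -2.3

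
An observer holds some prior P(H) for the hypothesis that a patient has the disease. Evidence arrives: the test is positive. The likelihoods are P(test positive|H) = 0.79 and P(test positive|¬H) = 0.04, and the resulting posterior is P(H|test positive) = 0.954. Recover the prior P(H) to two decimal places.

P(H) = 0.51

Bayes' rule in odds form gives O(H|E) = O(H)·[P(E|H)/P(E|¬H)], hence O(H) = O(H|E)/LR.
Posterior odds = 0.954/(1−0.954) = 20.7391. LR = 0.79/0.04 = 19.7500.
Prior odds = 20.7391/19.7500 = 1.0501, so P(H) = 1.0501/(1+1.0501) ≈ 0.51.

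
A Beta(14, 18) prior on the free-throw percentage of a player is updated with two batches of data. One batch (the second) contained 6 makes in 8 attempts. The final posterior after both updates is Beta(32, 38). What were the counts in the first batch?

12 makes and 18 misses

Because Beta–binomial updating is additive in the counts, the combined data contributed (α_post−α_prior, β_post−β_prior) successes and failures.
Total across both batches: 32−14=18 makes, 38−18=20 misses.
Subtract the second batch: 18−6=12 makes and 20−2=18 misses.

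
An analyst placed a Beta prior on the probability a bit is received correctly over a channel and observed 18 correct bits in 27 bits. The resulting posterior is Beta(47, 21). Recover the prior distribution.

Beta is conjugate to the binomial likelihood: posterior = Beta(a+s, b+f).
So a = 47 − 18 = 29 and b = 21 − 9 = 12.

Beta(29, 12)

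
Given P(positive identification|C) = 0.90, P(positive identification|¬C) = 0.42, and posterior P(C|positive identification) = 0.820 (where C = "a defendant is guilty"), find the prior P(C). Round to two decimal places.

P(C) = 0.68

Bayes' rule in odds form gives O(C|E) = O(C)·[P(E|C)/P(E|¬C)], hence O(C) = O(C|E)/LR.
Posterior odds = 0.820/(1−0.820) = 4.5556. LR = 0.90/0.42 = 2.1429.
Prior odds = 4.5556/2.1429 = 2.1259, so P(C) = 2.1259/(1+2.1259) ≈ 0.68.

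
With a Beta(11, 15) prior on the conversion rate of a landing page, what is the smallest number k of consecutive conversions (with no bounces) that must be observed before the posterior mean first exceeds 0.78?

After k conversions and 0 bounces the posterior is Beta(11+k, 15), with mean (11+k)/(11+15+k).
Set (11+k)/(26+k) > 0.78 and solve: k > (0.78·26 − 11)/(1 − 0.78) = 42.182.
The smallest integer exceeding 42.182 is 43.

k = 43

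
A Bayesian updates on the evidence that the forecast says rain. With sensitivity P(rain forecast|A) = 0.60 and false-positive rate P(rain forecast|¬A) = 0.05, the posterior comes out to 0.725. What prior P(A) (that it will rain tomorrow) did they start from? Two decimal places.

P(A) = 0.18

In odds form, posterior odds = prior odds × likelihood ratio, so prior odds = posterior odds ÷ LR.
Posterior odds = 0.725/(1−0.725) = 2.6364. LR = 0.60/0.05 = 12.0000.
Prior odds = 2.6364/12.0000 = 0.2197, so P(A) = 0.2197/(1+0.2197) ≈ 0.18.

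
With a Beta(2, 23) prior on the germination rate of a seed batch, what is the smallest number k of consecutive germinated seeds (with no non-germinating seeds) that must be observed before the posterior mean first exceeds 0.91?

After k germinated seeds and 0 non-germinating seeds the posterior is Beta(2+k, 23), with mean (2+k)/(2+23+k).
Set (2+k)/(25+k) > 0.91 and solve: k > (0.91·25 − 2)/(1 − 0.91) = 230.556.
The smallest integer exceeding 230.556 is 231.

k = 231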